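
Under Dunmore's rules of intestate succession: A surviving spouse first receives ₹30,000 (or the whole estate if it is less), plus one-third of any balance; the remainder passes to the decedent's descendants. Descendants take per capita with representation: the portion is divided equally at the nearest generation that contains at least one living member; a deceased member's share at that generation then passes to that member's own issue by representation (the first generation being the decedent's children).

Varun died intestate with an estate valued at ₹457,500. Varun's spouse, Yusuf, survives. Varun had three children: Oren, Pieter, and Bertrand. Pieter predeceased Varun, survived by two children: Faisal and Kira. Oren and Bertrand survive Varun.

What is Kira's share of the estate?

Kira receives ₹47,500.

Yusuf first takes ₹30,000, leaving a balance of ₹427,500. Yusuf then takes one-third of the balance (₹142,500), for a total of ₹172,500. The remaining ₹285,000 passes to the descendants.
The descendants' portion (₹285,000) is divided into 3 shares of ₹95,000: Oren and Bertrand each take ₹95,000; Pieter's ₹95,000 share passes to Pieter's issue.
Pieter's share (₹95,000) is divided into 2 shares of ₹47,500: Faisal and Kira each take ₹47,500.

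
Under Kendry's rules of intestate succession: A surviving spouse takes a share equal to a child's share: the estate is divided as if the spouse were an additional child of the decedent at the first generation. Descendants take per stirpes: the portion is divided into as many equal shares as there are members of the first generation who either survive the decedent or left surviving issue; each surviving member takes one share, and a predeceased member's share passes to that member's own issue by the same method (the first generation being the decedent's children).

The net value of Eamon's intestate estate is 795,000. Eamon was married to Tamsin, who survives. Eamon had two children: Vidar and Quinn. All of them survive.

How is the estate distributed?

The spouse counts as an additional share at the children's level, so there are 3 primary shares of 265,000. Tamsin takes one such share (265,000).
The children's combined portion (530,000) is divided into 2 shares of 265,000: Vidar and Quinn each take 265,000.

Tamsin: 265,000; Vidar: 265,000; Quinn: 265,000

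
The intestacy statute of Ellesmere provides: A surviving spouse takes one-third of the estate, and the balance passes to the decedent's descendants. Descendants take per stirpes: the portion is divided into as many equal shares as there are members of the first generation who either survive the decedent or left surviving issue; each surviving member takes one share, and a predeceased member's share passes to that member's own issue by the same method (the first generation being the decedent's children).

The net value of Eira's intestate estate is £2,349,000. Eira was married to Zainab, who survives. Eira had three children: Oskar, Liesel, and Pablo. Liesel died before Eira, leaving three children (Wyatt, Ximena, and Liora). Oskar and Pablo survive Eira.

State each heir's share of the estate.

Zainab takes one-third of £2,349,000 = £783,000. The remaining £1,566,000 passes to the descendants.
The descendants' portion (£1,566,000) is divided into 3 shares of £522,000: Oskar and Pablo each take £522,000; Liesel's £522,000 share passes to Liesel's issue.
Liesel's share (£522,000) is divided into 3 shares of £174,000: Wyatt, Ximena, and Liora each take £174,000.

Zainab: £783,000; Oskar: £522,000; Wyatt: £174,000; Ximena: £174,000; Liora: £174,000; Pablo: £522,000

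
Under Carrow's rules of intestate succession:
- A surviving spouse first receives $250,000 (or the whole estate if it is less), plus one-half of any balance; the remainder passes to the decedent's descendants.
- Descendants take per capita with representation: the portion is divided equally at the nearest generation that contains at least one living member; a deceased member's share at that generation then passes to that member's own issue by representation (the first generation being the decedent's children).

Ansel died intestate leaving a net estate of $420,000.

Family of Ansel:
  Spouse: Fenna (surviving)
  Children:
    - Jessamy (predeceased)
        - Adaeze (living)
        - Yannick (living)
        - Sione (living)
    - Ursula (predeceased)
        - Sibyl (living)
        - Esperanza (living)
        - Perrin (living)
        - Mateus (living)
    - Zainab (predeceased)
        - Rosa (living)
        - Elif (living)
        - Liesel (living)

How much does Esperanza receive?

Esperanza receives $8,500.

Fenna first takes $250,000, leaving a balance of $170,000. Fenna then takes one-half of the balance ($85,000), for a total of $335,000. The remaining $85,000 passes to the descendants.
No child survives, so the initial division is made at the grandchildren's generation.
The descendants' portion ($85,000) is divided into 10 shares of $8,500: Adaeze, Yannick, Sione, Sibyl, Esperanza, Perrin, Mateus, Rosa, Elif, and Liesel each take $8,500.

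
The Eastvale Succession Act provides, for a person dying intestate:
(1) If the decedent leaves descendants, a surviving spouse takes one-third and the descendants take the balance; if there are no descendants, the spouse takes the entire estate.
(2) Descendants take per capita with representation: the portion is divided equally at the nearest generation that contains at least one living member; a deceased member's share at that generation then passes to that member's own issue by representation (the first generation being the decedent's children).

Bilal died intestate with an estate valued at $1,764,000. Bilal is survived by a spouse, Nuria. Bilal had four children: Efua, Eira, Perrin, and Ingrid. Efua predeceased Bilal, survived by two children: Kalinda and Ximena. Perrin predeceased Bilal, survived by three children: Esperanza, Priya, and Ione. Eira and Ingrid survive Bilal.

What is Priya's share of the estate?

Priya receives $98,000.

Nuria takes one-third of $1,764,000 = $588,000. The remaining $1,176,000 passes to the descendants.
The descendants' portion ($1,176,000) is divided into 4 shares of $294,000: Eira and Ingrid each take $294,000; Efua's $294,000 share passes to Efua's issue; Perrin's $294,000 share passes to Perrin's issue.
Efua's share ($294,000) is divided into 2 shares of $147,000: Kalinda and Ximena each take $147,000.
Perrin's share ($294,000) is divided into 3 shares of $98,000: Esperanza, Priya, and Ione each take $98,000.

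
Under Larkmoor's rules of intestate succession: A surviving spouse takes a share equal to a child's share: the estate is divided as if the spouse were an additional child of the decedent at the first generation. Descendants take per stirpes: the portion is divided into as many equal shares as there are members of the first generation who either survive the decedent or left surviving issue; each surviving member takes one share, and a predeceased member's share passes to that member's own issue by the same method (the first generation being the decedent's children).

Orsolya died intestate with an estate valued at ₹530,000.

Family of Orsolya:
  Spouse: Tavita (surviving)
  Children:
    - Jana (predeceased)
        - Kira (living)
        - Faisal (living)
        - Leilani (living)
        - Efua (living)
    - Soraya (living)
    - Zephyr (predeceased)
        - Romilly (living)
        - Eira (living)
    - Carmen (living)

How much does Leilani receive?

Leilani receives ₹26,500.

The spouse counts as an additional share at the children's level, so there are 5 primary shares of ₹106,000. Tavita takes one such share (₹106,000).
The children's combined portion (₹424,000) is divided into 4 shares of ₹106,000: Soraya and Carmen each take ₹106,000; Jana's ₹106,000 share passes to Jana's issue; Zephyr's ₹106,000 share passes to Zephyr's issue.
Jana's share (₹106,000) is divided into 4 shares of ₹26,500: Kira, Faisal, Leilani, and Efua each take ₹26,500.
Zephyr's share (₹106,000) is divided into 2 shares of ₹53,000: Romilly and Eira each take ₹53,000.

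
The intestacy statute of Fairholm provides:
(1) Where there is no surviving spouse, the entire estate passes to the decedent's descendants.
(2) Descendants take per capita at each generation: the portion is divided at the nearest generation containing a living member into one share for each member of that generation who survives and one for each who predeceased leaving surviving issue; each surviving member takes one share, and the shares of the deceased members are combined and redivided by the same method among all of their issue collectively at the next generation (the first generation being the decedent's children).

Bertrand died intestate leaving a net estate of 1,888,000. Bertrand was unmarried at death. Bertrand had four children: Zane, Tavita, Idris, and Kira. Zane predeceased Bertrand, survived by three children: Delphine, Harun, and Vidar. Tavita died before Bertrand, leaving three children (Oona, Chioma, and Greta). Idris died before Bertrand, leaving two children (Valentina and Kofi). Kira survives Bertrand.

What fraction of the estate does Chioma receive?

The entire 1,888,000 passes to the descendants.
That amount (1,888,000) is divided at the children's generation into 4 shares of 472,000. Kira takes 472,000. The 3 shares of the deceased (Zane, Tavita, and Idris) are combined into a pool of 1,416,000.
That pool (1,416,000) is divided at the grandchildren's generation equally among Delphine, Harun, Vidar, Oona, Chioma, Greta, Valentina, and Kofi: 177,000 each.

Chioma receives 3/32 of the estate.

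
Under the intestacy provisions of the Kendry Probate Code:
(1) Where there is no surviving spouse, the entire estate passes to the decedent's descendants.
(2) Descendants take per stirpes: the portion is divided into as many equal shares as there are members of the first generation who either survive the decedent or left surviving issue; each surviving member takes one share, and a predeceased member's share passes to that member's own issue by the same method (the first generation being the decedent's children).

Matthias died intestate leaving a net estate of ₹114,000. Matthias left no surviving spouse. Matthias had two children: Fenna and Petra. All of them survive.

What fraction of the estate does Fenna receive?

The entire ₹114,000 passes to the descendants.
That amount (₹114,000) is divided into 2 shares of ₹57,000: Fenna and Petra each take ₹57,000.

Fenna receives 1/2 of the estate.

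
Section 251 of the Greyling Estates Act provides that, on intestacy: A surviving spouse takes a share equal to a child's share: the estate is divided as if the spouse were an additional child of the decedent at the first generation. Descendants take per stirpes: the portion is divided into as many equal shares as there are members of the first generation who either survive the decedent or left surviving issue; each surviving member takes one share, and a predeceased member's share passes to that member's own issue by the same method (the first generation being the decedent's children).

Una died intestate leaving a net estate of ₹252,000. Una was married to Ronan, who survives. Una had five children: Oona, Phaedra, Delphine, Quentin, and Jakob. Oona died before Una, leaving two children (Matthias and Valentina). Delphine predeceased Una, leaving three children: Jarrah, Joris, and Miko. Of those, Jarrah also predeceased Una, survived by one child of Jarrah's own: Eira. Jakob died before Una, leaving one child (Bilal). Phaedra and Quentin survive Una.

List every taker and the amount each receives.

Ronan: ₹42,000; Matthias: ₹21,000; Valentina: ₹21,000; Phaedra: ₹42,000; Eira: ₹14,000; Joris: ₹14,000; Miko: ₹14,000; Quentin: ₹42,000; Bilal: ₹42,000

The spouse counts as an additional share at the children's level, so there are 6 primary shares of ₹42,000. Ronan takes one such share (₹42,000).
The children's combined portion (₹210,000) is divided into 5 shares of ₹42,000: Phaedra and Quentin each take ₹42,000; Oona's ₹42,000 share passes to Oona's issue; Delphine's ₹42,000 share passes to Delphine's issue; Jakob's ₹42,000 share passes to Jakob's issue.
Oona's share (₹42,000) is divided into 2 shares of ₹21,000: Matthias and Valentina each take ₹21,000.
Delphine's share (₹42,000) is divided into 3 shares of ₹14,000: Joris and Miko each take ₹14,000; Jarrah's ₹14,000 share passes to Jarrah's issue.
Jarrah's share (₹14,000) passes entirely to Eira.
Jakob's share (₹42,000) passes entirely to Bilal.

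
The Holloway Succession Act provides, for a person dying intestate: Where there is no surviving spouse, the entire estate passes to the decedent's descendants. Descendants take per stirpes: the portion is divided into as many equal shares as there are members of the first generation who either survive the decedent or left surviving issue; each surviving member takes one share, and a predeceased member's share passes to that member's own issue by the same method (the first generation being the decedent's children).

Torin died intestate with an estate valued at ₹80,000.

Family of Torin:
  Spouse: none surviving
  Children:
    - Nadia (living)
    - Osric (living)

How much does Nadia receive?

The entire ₹80,000 passes to the descendants.
That amount (₹80,000) is divided into 2 shares of ₹40,000: Nadia and Osric each take ₹40,000.

Nadia receives ₹40,000.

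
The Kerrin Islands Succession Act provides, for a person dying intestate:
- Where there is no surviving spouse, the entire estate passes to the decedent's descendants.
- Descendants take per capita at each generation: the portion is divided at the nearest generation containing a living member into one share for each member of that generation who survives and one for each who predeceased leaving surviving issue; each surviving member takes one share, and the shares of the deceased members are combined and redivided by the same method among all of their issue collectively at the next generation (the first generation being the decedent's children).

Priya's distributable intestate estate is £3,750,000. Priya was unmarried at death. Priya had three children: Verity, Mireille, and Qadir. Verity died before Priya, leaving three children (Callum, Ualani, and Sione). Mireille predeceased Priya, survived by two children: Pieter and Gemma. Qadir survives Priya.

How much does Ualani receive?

Ualani receives £500,000.

The entire £3,750,000 passes to the descendants.
That amount (£3,750,000) is divided at the children's generation into 3 shares of £1,250,000. Qadir takes £1,250,000. The 2 shares of the deceased (Verity and Mireille) are combined into a pool of £2,500,000.
That pool (£2,500,000) is divided at the grandchildren's generation equally among Callum, Ualani, Sione, Pieter, and Gemma: £500,000 each.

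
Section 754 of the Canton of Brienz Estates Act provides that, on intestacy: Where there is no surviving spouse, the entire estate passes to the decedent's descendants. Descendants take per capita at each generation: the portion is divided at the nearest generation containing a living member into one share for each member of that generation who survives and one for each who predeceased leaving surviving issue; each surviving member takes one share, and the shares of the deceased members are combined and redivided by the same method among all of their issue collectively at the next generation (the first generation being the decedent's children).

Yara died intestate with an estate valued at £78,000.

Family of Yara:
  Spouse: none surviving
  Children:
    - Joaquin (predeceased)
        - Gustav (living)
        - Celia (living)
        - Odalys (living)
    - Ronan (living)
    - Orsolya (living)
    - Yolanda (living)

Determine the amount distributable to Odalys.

Odalys receives £6,500.

The entire £78,000 passes to the descendants.
That amount (£78,000) is divided at the children's generation into 4 shares of £19,500. Ronan, Orsolya, and Yolanda each take £19,500. The remaining share for the deceased Joaquin (£19,500) is carried to the next generation.
That pool (£19,500) is divided at the grandchildren's generation equally among Gustav, Celia, and Odalys: £6,500 each.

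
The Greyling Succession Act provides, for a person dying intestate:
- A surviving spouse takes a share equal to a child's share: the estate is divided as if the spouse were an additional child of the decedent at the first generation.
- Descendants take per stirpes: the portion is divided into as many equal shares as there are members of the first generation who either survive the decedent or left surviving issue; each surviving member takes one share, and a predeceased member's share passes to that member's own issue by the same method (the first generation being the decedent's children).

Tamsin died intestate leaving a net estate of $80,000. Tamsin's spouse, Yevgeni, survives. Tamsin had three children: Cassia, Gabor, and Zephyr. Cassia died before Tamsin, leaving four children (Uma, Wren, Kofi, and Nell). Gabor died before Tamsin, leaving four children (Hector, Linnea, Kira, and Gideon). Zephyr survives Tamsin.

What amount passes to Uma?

The spouse counts as an additional share at the children's level, so there are 4 primary shares of $20,000. Yevgeni takes one such share ($20,000).
The children's combined portion ($60,000) is divided into 3 shares of $20,000: Zephyr takes $20,000; Cassia's $20,000 share passes to Cassia's issue; Gabor's $20,000 share passes to Gabor's issue.
Cassia's share ($20,000) is divided into 4 shares of $5,000: Uma, Wren, Kofi, and Nell each take $5,000.
Gabor's share ($20,000) is divided into 4 shares of $5,000: Hector, Linnea, Kira, and Gideon each take $5,000.

Uma receives $5,000.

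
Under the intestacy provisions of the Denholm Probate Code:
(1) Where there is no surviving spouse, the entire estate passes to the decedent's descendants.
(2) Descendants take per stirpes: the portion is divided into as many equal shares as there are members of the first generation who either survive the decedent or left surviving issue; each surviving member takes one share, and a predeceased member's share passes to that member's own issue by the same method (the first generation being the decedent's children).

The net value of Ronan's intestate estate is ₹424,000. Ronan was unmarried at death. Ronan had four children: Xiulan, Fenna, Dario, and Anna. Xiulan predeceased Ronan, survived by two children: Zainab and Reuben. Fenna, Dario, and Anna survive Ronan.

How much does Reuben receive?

The entire ₹424,000 passes to the descendants.
That amount (₹424,000) is divided into 4 shares of ₹106,000: Fenna, Dario, and Anna each take ₹106,000; Xiulan's ₹106,000 share passes to Xiulan's issue.
Xiulan's share (₹106,000) is divided into 2 shares of ₹53,000: Zainab and Reuben each take ₹53,000.

Reuben receives ₹53,000.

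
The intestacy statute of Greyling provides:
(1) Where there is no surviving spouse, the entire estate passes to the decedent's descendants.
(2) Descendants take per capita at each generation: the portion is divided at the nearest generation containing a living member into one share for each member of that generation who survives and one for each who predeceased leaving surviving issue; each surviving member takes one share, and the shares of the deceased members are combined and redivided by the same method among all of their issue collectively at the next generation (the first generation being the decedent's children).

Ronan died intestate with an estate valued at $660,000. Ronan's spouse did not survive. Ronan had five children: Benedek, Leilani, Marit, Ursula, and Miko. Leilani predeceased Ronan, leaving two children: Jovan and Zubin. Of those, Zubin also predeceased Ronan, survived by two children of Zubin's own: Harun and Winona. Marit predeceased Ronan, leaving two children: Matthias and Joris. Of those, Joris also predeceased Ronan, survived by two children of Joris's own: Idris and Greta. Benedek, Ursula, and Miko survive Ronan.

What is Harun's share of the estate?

Harun receives $33,000.

The entire $660,000 passes to the descendants.
That amount ($660,000) is divided at the children's generation into 5 shares of $132,000. Benedek, Ursula, and Miko each take $132,000. The 2 shares of the deceased (Leilani and Marit) are combined into a pool of $264,000.
That pool ($264,000) is divided at the grandchildren's generation into 4 shares of $66,000. Jovan and Matthias each take $66,000. The 2 shares of the deceased (Zubin and Joris) are combined into a pool of $132,000.
That pool ($132,000) is divided at the great-grandchildren's generation equally among Harun, Winona, Idris, and Greta: $33,000 each.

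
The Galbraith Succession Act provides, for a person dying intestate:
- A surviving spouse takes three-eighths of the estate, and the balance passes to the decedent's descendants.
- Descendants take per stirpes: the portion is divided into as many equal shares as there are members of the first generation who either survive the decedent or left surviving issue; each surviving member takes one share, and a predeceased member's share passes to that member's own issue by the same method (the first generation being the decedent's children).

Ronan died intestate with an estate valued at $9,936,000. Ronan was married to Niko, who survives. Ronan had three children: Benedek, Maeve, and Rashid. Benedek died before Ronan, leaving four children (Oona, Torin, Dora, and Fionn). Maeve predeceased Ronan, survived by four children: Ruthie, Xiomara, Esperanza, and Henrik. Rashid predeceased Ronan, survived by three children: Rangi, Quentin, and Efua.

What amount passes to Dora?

Niko takes three-eighths of $9,936,000 = $3,726,000. The remaining $6,210,000 passes to the descendants.
The descendants' portion ($6,210,000) is divided into 3 shares of $2,070,000: Benedek's $2,070,000 share passes to Benedek's issue; Maeve's $2,070,000 share passes to Maeve's issue; Rashid's $2,070,000 share passes to Rashid's issue.
Benedek's share ($2,070,000) is divided into 4 shares of $517,500: Oona, Torin, Dora, and Fionn each take $517,500.
Maeve's share ($2,070,000) is divided into 4 shares of $517,500: Ruthie, Xiomara, Esperanza, and Henrik each take $517,500.
Rashid's share ($2,070,000) is divided into 3 shares of $690,000: Rangi, Quentin, and Efua each take $690,000.

Dora receives $517,500.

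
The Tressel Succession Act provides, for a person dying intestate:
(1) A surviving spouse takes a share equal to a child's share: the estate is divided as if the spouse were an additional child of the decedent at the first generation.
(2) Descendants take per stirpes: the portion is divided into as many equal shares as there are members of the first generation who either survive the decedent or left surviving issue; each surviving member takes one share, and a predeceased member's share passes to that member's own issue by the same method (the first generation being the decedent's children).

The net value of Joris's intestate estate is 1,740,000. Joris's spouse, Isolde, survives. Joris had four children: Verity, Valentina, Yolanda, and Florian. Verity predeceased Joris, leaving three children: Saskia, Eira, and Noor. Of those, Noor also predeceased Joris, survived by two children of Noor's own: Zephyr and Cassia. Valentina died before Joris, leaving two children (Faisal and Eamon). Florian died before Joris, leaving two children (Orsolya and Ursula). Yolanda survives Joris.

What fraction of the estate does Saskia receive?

Saskia receives 1/15 of the estate.

The spouse counts as an additional share at the children's level, so there are 5 primary shares of 348,000. Isolde takes one such share (348,000).
The children's combined portion (1,392,000) is divided into 4 shares of 348,000: Yolanda takes 348,000; Verity's 348,000 share passes to Verity's issue; Valentina's 348,000 share passes to Valentina's issue; Florian's 348,000 share passes to Florian's issue.
Verity's share (348,000) is divided into 3 shares of 116,000: Saskia and Eira each take 116,000; Noor's 116,000 share passes to Noor's issue.
Noor's share (116,000) is divided into 2 shares of 58,000: Zephyr and Cassia each take 58,000.
Valentina's share (348,000) is divided into 2 shares of 174,000: Faisal and Eamon each take 174,000.
Florian's share (348,000) is divided into 2 shares of 174,000: Orsolya and Ursula each take 174,000.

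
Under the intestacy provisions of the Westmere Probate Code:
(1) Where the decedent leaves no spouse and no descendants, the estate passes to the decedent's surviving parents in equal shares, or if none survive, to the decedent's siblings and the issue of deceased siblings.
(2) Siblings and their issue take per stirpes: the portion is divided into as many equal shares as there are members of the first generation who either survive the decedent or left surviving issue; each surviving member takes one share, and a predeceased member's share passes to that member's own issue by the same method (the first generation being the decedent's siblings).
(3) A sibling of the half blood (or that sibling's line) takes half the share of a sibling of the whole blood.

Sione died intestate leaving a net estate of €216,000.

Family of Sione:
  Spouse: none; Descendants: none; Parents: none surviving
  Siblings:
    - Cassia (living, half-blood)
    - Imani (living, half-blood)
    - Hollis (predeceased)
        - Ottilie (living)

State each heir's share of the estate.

The entire €216,000 passes to the siblings and their issue.
Counting each half-blood sibling's line as half a unit, there are 2 units in €216,000, so one unit is €108,000. Whole-blood lines (Hollis) take €108,000 each; half-blood lines (Cassia and Imani) take €54,000 each.
Hollis's share (€108,000) passes entirely to Ottilie.

Cassia: €54,000; Imani: €54,000; Ottilie: €108,000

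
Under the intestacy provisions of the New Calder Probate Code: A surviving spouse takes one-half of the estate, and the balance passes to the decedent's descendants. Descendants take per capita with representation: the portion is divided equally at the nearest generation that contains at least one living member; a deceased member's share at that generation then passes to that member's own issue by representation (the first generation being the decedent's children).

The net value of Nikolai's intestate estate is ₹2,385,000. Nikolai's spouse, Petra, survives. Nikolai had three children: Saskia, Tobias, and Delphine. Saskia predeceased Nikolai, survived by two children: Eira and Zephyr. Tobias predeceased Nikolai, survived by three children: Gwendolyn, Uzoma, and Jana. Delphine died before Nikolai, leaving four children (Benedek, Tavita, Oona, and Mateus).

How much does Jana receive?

Jana receives ₹132,500.

Petra takes one-half of ₹2,385,000 = ₹1,192,500. The remaining ₹1,192,500 passes to the descendants.
No child survives, so the initial division is made at the grandchildren's generation.
The descendants' portion (₹1,192,500) is divided into 9 shares of ₹132,500: Eira, Zephyr, Gwendolyn, Uzoma, Jana, Benedek, Tavita, Oona, and Mateus each take ₹132,500.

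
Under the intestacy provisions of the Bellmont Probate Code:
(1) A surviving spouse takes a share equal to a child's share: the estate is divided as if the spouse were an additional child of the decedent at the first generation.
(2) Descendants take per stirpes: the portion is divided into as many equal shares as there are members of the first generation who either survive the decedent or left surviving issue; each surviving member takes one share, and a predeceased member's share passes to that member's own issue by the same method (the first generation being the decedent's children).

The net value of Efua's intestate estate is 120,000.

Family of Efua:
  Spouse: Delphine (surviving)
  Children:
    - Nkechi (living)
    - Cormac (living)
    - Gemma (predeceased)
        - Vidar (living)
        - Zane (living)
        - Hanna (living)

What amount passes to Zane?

Zane receives 10,000.

The spouse counts as an additional share at the children's level, so there are 4 primary shares of 30,000. Delphine takes one such share (30,000).
The children's combined portion (90,000) is divided into 3 shares of 30,000: Nkechi and Cormac each take 30,000; Gemma's 30,000 share passes to Gemma's issue.
Gemma's share (30,000) is divided into 3 shares of 10,000: Vidar, Zane, and Hanna each take 10,000.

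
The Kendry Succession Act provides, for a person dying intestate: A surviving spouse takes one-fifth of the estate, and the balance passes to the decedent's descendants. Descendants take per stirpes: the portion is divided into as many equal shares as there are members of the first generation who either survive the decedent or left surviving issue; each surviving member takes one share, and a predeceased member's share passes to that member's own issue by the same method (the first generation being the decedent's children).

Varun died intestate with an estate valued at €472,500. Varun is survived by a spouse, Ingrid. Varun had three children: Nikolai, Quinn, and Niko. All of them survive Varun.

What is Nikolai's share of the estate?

Ingrid takes one-fifth of €472,500 = €94,500. The remaining €378,000 passes to the descendants.
The descendants' portion (€378,000) is divided into 3 shares of €126,000: Nikolai, Quinn, and Niko each take €126,000.

Nikolai receives €126,000.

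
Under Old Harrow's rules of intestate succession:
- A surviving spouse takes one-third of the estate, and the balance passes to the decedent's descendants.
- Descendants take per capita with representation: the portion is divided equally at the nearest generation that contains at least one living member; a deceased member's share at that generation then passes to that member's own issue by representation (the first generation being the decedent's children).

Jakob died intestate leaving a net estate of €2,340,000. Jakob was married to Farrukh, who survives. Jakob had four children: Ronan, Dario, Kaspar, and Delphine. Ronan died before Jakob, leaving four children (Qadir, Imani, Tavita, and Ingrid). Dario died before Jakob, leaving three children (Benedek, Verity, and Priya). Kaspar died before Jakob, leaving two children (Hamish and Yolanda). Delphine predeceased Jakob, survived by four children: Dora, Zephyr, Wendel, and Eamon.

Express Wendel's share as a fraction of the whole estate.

Farrukh takes one-third of €2,340,000 = €780,000. The remaining €1,560,000 passes to the descendants.
No child survives, so the initial division is made at the grandchildren's generation.
The descendants' portion (€1,560,000) is divided into 13 shares of €120,000: Qadir, Imani, Tavita, Ingrid, Benedek, Verity, Priya, Hamish, Yolanda, Dora, Zephyr, Wendel, and Eamon each take €120,000.

Wendel receives 2/39 of the estate.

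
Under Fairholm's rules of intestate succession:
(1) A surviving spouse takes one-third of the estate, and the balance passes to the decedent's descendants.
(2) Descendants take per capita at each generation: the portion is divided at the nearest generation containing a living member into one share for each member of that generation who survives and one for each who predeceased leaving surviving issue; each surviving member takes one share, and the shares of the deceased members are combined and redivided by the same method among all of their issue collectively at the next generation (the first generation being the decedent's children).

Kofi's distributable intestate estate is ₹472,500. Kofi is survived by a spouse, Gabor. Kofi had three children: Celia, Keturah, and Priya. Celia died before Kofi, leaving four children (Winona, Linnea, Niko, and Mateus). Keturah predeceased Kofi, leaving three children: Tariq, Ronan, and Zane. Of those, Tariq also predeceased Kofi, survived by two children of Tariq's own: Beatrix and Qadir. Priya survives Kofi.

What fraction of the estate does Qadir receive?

Qadir receives 2/63 of the estate.

Gabor takes one-third of ₹472,500 = ₹157,500. The remaining ₹315,000 passes to the descendants.
The descendants' portion (₹315,000) is divided at the children's generation into 3 shares of ₹105,000. Priya takes ₹105,000. The 2 shares of the deceased (Celia and Keturah) are combined into a pool of ₹210,000.
That pool (₹210,000) is divided at the grandchildren's generation into 7 shares of ₹30,000. Winona, Linnea, Niko, Mateus, Ronan, and Zane each take ₹30,000. The remaining share for the deceased Tariq (₹30,000) is carried to the next generation.
That pool (₹30,000) is divided at the great-grandchildren's generation equally among Beatrix and Qadir: ₹15,000 each.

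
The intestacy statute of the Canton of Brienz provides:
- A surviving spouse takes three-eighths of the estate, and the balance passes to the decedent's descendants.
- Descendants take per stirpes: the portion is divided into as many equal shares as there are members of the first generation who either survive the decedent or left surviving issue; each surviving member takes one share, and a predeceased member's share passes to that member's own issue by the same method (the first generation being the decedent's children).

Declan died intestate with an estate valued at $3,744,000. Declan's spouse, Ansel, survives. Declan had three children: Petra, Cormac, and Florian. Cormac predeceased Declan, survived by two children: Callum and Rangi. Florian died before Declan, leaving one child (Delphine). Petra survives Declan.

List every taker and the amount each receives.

Ansel: $1,404,000; Petra: $780,000; Callum: $390,000; Rangi: $390,000; Delphine: $780,000

Ansel takes three-eighths of $3,744,000 = $1,404,000. The remaining $2,340,000 passes to the descendants.
The descendants' portion ($2,340,000) is divided into 3 shares of $780,000: Petra takes $780,000; Cormac's $780,000 share passes to Cormac's issue; Florian's $780,000 share passes to Florian's issue.
Cormac's share ($780,000) is divided into 2 shares of $390,000: Callum and Rangi each take $390,000.
Florian's share ($780,000) passes entirely to Delphine.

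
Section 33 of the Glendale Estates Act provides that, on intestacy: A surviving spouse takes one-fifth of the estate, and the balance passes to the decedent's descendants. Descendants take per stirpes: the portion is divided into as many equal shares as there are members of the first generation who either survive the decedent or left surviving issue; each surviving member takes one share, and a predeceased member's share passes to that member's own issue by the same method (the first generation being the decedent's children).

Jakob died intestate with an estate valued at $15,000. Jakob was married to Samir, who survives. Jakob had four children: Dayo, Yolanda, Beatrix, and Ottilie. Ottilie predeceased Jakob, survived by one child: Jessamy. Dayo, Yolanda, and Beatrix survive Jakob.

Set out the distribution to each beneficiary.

Samir: $3,000; Dayo: $3,000; Yolanda: $3,000; Beatrix: $3,000; Jessamy: $3,000

Samir takes one-fifth of $15,000 = $3,000. The remaining $12,000 passes to the descendants.
The descendants' portion ($12,000) is divided into 4 shares of $3,000: Dayo, Yolanda, and Beatrix each take $3,000; Ottilie's $3,000 share passes to Ottilie's issue.
Ottilie's share ($3,000) passes entirely to Jessamy.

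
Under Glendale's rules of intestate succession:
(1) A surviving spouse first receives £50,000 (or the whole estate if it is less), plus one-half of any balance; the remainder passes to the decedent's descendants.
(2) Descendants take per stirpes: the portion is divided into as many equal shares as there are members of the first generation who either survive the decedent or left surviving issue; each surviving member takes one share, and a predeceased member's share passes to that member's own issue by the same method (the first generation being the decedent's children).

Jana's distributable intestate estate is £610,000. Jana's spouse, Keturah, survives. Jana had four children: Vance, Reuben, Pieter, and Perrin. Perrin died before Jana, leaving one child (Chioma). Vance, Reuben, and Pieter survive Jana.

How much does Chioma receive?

Chioma receives £70,000.

Keturah first takes £50,000, leaving a balance of £560,000. Keturah then takes one-half of the balance (£280,000), for a total of £330,000. The remaining £280,000 passes to the descendants.
The descendants' portion (£280,000) is divided into 4 shares of £70,000: Vance, Reuben, and Pieter each take £70,000; Perrin's £70,000 share passes to Perrin's issue.
Perrin's share (£70,000) passes entirely to Chioma.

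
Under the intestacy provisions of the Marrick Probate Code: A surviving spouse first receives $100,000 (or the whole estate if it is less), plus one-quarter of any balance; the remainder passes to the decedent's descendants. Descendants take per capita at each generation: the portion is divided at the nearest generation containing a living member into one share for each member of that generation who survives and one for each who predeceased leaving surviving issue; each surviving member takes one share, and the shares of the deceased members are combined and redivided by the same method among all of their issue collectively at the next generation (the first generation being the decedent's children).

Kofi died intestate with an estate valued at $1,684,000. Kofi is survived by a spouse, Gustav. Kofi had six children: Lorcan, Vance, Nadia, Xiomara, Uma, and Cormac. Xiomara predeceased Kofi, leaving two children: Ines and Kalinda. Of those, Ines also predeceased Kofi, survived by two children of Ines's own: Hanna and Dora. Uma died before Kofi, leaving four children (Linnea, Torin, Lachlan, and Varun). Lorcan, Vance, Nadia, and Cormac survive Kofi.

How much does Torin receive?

Gustav first takes $100,000, leaving a balance of $1,584,000. Gustav then takes one-quarter of the balance ($396,000), for a total of $496,000. The remaining $1,188,000 passes to the descendants.
The descendants' portion ($1,188,000) is divided at the children's generation into 6 shares of $198,000. Lorcan, Vance, Nadia, and Cormac each take $198,000. The 2 shares of the deceased (Xiomara and Uma) are combined into a pool of $396,000.
That pool ($396,000) is divided at the grandchildren's generation into 6 shares of $66,000. Kalinda, Linnea, Torin, Lachlan, and Varun each take $66,000. The remaining share for the deceased Ines ($66,000) is carried to the next generation.
That pool ($66,000) is divided at the great-grandchildren's generation equally among Hanna and Dora: $33,000 each.

Torin receives $66,000.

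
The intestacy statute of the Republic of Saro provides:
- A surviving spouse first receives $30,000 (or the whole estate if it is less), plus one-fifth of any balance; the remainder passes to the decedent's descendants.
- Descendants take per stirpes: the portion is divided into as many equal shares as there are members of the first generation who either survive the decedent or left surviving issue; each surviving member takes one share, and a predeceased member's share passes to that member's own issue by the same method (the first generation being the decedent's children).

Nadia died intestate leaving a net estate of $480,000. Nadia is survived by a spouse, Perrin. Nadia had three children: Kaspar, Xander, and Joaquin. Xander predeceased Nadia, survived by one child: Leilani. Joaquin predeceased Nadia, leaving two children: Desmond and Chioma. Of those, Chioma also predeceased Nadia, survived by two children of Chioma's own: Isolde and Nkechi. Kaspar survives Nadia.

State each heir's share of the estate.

Perrin: $120,000; Kaspar: $120,000; Leilani: $120,000; Desmond: $60,000; Isolde: $30,000; Nkechi: $30,000

Perrin first takes $30,000, leaving a balance of $450,000. Perrin then takes one-fifth of the balance ($90,000), for a total of $120,000. The remaining $360,000 passes to the descendants.
The descendants' portion ($360,000) is divided into 3 shares of $120,000: Kaspar takes $120,000; Xander's $120,000 share passes to Xander's issue; Joaquin's $120,000 share passes to Joaquin's issue.
Xander's share ($120,000) passes entirely to Leilani.
Joaquin's share ($120,000) is divided into 2 shares of $60,000: Desmond takes $60,000; Chioma's $60,000 share passes to Chioma's issue.
Chioma's share ($60,000) is divided into 2 shares of $30,000: Isolde and Nkechi each take $30,000.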